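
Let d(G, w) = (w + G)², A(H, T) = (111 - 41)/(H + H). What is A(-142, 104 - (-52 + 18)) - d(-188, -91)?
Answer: -11053457/142 ≈ -77841.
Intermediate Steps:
A(H, T) = 35/H (A(H, T) = 70/((2*H)) = 70*(1/(2*H)) = 35/H)
d(G, w) = (G + w)²
A(-142, 104 - (-52 + 18)) - d(-188, -91) = 35/(-142) - (-188 - 91)² = 35*(-1/142) - 1*(-279)² = -35/142 - 1*77841 = -35/142 - 77841 = -11053457/142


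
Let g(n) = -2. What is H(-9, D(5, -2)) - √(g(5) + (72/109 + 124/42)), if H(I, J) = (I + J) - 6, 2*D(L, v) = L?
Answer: -25/2 - 2*√2112747/2289 ≈ -13.770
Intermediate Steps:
D(L, v) = L/2
H(I, J) = -6 + I + J
H(-9, D(5, -2)) - √(g(5) + (72/109 + 124/42)) = (-6 - 9 + (½)*5) - √(-2 + (72/109 + 124/42)) = (-6 - 9 + 5/2) - √(-2 + (72*(1/109) + 124*(1/42))) = -25/2 - √(-2 + (72/109 + 62/21)) = -25/2 - √(-2 + 8270/2289) = -25/2 - √(3692/2289) = -25/2 - 2*√2112747/2289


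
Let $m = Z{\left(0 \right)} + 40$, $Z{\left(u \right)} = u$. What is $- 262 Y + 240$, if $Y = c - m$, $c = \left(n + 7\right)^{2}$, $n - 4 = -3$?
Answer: $-6048$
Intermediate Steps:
$n = 1$ ($n = 4 - 3 = 1$)
$c = 64$ ($c = \left(1 + 7\right)^{2} = 8^{2} = 64$)
$m = 40$ ($m = 0 + 40 = 40$)
$Y = 24$ ($Y = 64 - 40 = 24$)
$- 262 Y + 240 = \left(-262\right) 24 + 240 = -6288 + 240 = -6048$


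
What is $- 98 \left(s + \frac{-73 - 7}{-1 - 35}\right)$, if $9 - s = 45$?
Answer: $\frac{29792}{9} \approx 3310.2$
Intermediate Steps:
$s = -36$ ($s = 9 - 45 = -36$)
$- 98 \left(s + \frac{-73 - 7}{-1 - 35}\right) = - 98 \left(-36 + \frac{-73 - 7}{-1 - 35}\right) = - 98 \left(-36 - \frac{80}{-36}\right) = - 98 \left(-36 - - \frac{20}{9}\right) = - 98 \left(-36 + \frac{20}{9}\right) = \left(-98\right) \left(- \frac{304}{9}\right) = \frac{29792}{9}$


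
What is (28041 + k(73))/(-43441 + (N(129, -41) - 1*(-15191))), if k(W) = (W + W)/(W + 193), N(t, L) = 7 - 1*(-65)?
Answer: -1864763/1873837 ≈ -0.99516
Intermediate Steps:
N(t, L) = 72 (N(t, L) = 7 + 65 = 72)
k(W) = 2*W/(193 + W) (k(W) = (2*W)/(193 + W) = 2*W/(193 + W))
(28041 + k(73))/(-43441 + (N(129, -41) - 1*(-15191))) = (28041 + 2*73/(193 + 73))/(-43441 + (72 - 1*(-15191))) = (28041 + 2*73/266)/(-43441 + (72 + 15191)) = (28041 + 2*73*(1/266))/(-43441 + 15263) = (28041 + 73/133)/(-28178) = (3729526/133)*(-1/28178) = -1864763/1873837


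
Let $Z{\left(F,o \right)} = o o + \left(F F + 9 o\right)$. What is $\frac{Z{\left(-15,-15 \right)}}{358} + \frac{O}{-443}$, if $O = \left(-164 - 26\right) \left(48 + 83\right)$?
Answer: $\frac{9050165}{158594} \approx 57.065$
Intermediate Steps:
$Z{\left(F,o \right)} = F^{2} + o^{2} + 9 o$ ($Z{\left(F,o \right)} = o^{2} + \left(F^{2} + 9 o\right) = F^{2} + o^{2} + 9 o$)
$O = -24890$ ($O = \left(-190\right) 131 = -24890$)
$\frac{Z{\left(-15,-15 \right)}}{358} + \frac{O}{-443} = \frac{\left(-15\right)^{2} + \left(-15\right)^{2} + 9 \left(-15\right)}{358} - \frac{24890}{-443} = \left(225 + 225 - 135\right) \frac{1}{358} - - \frac{24890}{443} = 315 \cdot \frac{1}{358} + \frac{24890}{443} = \frac{315}{358} + \frac{24890}{443} = \frac{9050165}{158594}$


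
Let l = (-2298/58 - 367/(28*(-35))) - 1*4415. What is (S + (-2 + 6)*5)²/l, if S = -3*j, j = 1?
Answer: -8213380/126589677 ≈ -0.064882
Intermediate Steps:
S = -3 (S = -3*1 = -3)
l = -126589677/28420 (l = (-2298*1/58 - 367/(-980)) - 4415 = (-1149/29 - 367*(-1/980)) - 4415 = (-1149/29 + 367/980) - 4415 = -1115377/28420 - 4415 = -126589677/28420 ≈ -4454.3)
(S + (-2 + 6)*5)²/l = (-3 + (-2 + 6)*5)²/(-126589677/28420) = (-3 + 4*5)²*(-28420/126589677) = (-3 + 20)²*(-28420/126589677) = 17²*(-28420/126589677) = 289*(-28420/126589677) = -8213380/126589677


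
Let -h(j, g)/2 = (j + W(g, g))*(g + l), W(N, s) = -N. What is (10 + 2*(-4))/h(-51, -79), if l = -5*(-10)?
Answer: 1/812 ≈ 0.0012315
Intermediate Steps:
l = 50
h(j, g) = -2*(50 + g)*(j - g) (h(j, g) = -2*(j - g)*(g + 50) = -2*(j - g)*(50 + g) = -2*(50 + g)*(j - g))
(10 + 2*(-4))/h(-51, -79) = (10 + 2*(-4))/(-100*(-51) + 2*(-79)**2 + 100*(-79) - 2*(-79)*(-51)) = (10 - 8)/(5100 + 2*6241 - 7900 - 8058) = 2/(5100 + 12482 - 7900 - 8058) = 2/1624 = 2*(1/1624) = 1/812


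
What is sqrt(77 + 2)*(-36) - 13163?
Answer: -13163 - 36*sqrt(79) ≈ -13483.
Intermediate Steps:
sqrt(77 + 2)*(-36) - 13163 = sqrt(79)*(-36) - 13163 = -36*sqrt(79) - 13163 = -13163 - 36*sqrt(79)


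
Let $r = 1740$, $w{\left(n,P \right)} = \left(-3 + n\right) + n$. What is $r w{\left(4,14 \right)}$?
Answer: $8700$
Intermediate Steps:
$w{\left(n,P \right)} = -3 + 2 n$
$r w{\left(4,14 \right)} = 1740 \left(-3 + 2 \cdot 4\right) = 1740 \left(-3 + 8\right) = 1740 \cdot 5 = 8700$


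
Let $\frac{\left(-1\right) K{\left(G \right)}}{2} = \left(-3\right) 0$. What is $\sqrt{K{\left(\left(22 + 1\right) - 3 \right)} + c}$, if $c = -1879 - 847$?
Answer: $i \sqrt{2726} \approx 52.211 i$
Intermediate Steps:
$K{\left(G \right)} = 0$ ($K{\left(G \right)} = - 2 \left(\left(-3\right) 0\right) = \left(-2\right) 0 = 0$)
$c = -2726$ ($c = -1879 - 847 = -2726$)
$\sqrt{K{\left(\left(22 + 1\right) - 3 \right)} + c} = \sqrt{0 - 2726} = \sqrt{-2726} = i \sqrt{2726}$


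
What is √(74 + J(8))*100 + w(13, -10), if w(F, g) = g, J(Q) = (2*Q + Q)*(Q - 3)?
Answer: -10 + 100*√194 ≈ 1382.8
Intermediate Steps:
J(Q) = 3*Q*(-3 + Q) (J(Q) = (3*Q)*(-3 + Q) = 3*Q*(-3 + Q))
√(74 + J(8))*100 + w(13, -10) = √(74 + 3*8*(-3 + 8))*100 - 10 = √(74 + 3*8*5)*100 - 10 = √(74 + 120)*100 - 10 = √194*100 - 10 = 100*√194 - 10 = -10 + 100*√194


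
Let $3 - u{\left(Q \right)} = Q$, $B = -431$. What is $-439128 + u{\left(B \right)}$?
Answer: $-438694$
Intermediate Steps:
$u{\left(Q \right)} = 3 - Q$
$-439128 + u{\left(B \right)} = -439128 + \left(3 - -431\right) = -439128 + \left(3 + 431\right) = -439128 + 434 = -438694$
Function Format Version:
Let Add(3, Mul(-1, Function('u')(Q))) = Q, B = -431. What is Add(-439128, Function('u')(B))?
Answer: -438694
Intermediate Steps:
Function('u')(Q) = Add(3, Mul(-1, Q))
Add(-439128, Function('u')(B)) = Add(-439128, Add(3, Mul(-1, -431))) = Add(-439128, Add(3, 431)) = Add(-439128, 434) = -438694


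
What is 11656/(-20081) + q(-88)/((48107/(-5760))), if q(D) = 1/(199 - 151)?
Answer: -563144912/966036667 ≈ -0.58294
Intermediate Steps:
q(D) = 1/48
11656/(-20081) + q(-88)/((48107/(-5760))) = 11656/(-20081) + 1/(48*((48107/(-5760)))) = 11656*(-1/20081) + 1/(48*((48107*(-1/5760)))) = -11656/20081 + 1/(48*(-48107/5760)) = -11656/20081 + (1/48)*(-5760/48107) = -11656/20081 - 120/48107 = -563144912/966036667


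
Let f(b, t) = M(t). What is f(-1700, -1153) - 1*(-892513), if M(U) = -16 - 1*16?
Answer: 892481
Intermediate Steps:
M(U) = -32 (M(U) = -16 - 16 = -32)
f(b, t) = -32
f(-1700, -1153) - 1*(-892513) = -32 - 1*(-892513) = -32 + 892513 = 892481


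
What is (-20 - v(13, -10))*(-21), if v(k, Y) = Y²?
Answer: 2520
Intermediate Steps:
(-20 - v(13, -10))*(-21) = (-20 - 1*(-10)²)*(-21) = (-20 - 1*100)*(-21) = (-20 - 100)*(-21) = -120*(-21) = 2520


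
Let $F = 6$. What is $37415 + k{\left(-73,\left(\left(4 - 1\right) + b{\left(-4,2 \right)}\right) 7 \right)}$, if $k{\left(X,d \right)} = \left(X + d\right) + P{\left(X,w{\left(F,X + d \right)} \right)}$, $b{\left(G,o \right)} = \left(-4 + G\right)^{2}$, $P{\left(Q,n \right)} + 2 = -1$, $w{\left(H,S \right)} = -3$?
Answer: $37808$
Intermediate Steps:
$P{\left(Q,n \right)} = -3$ ($P{\left(Q,n \right)} = -2 - 1 = -3$)
$k{\left(X,d \right)} = -3 + X + d$ ($k{\left(X,d \right)} = \left(X + d\right) - 3 = -3 + X + d$)
$37415 + k{\left(-73,\left(\left(4 - 1\right) + b{\left(-4,2 \right)}\right) 7 \right)} = 37415 - \left(76 - \left(\left(4 - 1\right) + \left(-4 - 4\right)^{2}\right) 7\right) = 37415 - \left(76 - \left(\left(4 - 1\right) + \left(-8\right)^{2}\right) 7\right) = 37415 - \left(76 - \left(3 + 64\right) 7\right) = 37415 - -393 = 37415 + 393 = 37808$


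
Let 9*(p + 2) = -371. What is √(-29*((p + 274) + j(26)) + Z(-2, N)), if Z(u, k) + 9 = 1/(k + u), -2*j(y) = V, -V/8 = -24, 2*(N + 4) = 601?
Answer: 4*I*√764483126/1767 ≈ 62.59*I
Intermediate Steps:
N = 593/2 (N = -4 + (½)*601 = -4 + 601/2 = 593/2 ≈ 296.50)
V = 192 (V = -8*(-24) = 192)
j(y) = -96 (j(y) = -½*192 = -96)
p = -389/9 (p = -2 + (⅑)*(-371) = -2 - 371/9 = -389/9 ≈ -43.222)
Z(u, k) = -9 + 1/(k + u)
√(-29*((p + 274) + j(26)) + Z(-2, N)) = √(-29*((-389/9 + 274) - 96) + (1 - 9*593/2 - 9*(-2))/(593/2 - 2)) = √(-29*(2077/9 - 96) + (1 - 5337/2 + 18)/(589/2)) = √(-29*1213/9 + (2/589)*(-5299/2)) = √(-35177/9 - 5299/589) = √(-20766944/5301) = 4*I*√764483126/1767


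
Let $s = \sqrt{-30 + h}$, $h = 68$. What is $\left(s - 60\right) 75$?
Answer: $-4500 + 75 \sqrt{38} \approx -4037.7$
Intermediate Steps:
$s = \sqrt{38}$ ($s = \sqrt{-30 + 68} = \sqrt{38} \approx 6.1644$)
$\left(s - 60\right) 75 = \left(\sqrt{38} - 60\right) 75 = \left(-60 + \sqrt{38}\right) 75 = -4500 + 75 \sqrt{38}$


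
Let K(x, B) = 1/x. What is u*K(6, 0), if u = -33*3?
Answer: -33/2 ≈ -16.500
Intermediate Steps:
K(x, B) = 1/x
u = -99
u*K(6, 0) = -99/6 = -99*⅙ = -33/2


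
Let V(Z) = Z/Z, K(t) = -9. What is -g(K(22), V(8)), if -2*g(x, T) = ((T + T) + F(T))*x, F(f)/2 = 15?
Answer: -144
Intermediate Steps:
F(f) = 30 (F(f) = 2*15 = 30)
V(Z) = 1
g(x, T) = -x*(30 + 2*T)/2 (g(x, T) = -((T + T) + 30)*x/2 = -(2*T + 30)*x/2 = -(30 + 2*T)*x/2 = -x*(30 + 2*T)/2)
-g(K(22), V(8)) = -(-1)*(-9)*(15 + 1) = -(-1)*(-9)*16 = -1*144 = -144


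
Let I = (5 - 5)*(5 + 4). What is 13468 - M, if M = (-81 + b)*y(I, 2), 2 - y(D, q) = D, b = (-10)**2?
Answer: 13430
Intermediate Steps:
b = 100
I = 0 (I = 0*9 = 0)
y(D, q) = 2 - D
M = 38 (M = (-81 + 100)*(2 - 1*0) = 19*(2 + 0) = 19*2 = 38)
13468 - M = 13468 - 1*38 = 13468 - 38 = 13430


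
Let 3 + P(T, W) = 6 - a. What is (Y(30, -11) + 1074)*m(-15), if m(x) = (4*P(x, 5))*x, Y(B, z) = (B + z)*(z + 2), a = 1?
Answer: -108360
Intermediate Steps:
Y(B, z) = (2 + z)*(B + z) (Y(B, z) = (B + z)*(2 + z) = (2 + z)*(B + z))
P(T, W) = 2 (P(T, W) = -3 + (6 - 1*1) = -3 + (6 - 1) = -3 + 5 = 2)
m(x) = 8*x (m(x) = (4*2)*x = 8*x)
(Y(30, -11) + 1074)*m(-15) = (((-11)² + 2*30 + 2*(-11) + 30*(-11)) + 1074)*(8*(-15)) = ((121 + 60 - 22 - 330) + 1074)*(-120) = (-171 + 1074)*(-120) = 903*(-120) = -108360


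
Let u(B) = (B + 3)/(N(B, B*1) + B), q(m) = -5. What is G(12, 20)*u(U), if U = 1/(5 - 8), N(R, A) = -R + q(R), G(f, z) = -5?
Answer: 8/3 ≈ 2.6667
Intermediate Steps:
N(R, A) = -5 - R (N(R, A) = -R - 5 = -5 - R)
U = -1/3 (U = 1/(-3) = -1/3 ≈ -0.33333)
u(B) = -3/5 - B/5 (u(B) = (B + 3)/((-5 - B) + B) = (3 + B)/(-5) = (3 + B)*(-1/5) = -3/5 - B/5)
G(12, 20)*u(U) = -5*(-3/5 - 1/5*(-1/3)) = -5*(-3/5 + 1/15) = -5*(-8/15) = 8/3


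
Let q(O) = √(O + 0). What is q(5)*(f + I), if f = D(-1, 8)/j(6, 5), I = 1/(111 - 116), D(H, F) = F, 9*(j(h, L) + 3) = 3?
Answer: -16*√5/5 ≈ -7.1554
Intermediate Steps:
j(h, L) = -8/3 (j(h, L) = -3 + (⅑)*3 = -3 + ⅓ = -8/3)
q(O) = √O
I = -⅕ (I = 1/(-5) = -⅕ ≈ -0.20000)
f = -3 (f = 8/(-8/3) = 8*(-3/8) = -3)
q(5)*(f + I) = √5*(-3 - ⅕) = √5*(-16/5) = -16*√5/5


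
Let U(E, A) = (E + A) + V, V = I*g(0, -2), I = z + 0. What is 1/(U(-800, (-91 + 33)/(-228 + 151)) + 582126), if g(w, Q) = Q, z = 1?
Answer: 77/44762006 ≈ 1.7202e-6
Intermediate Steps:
I = 1 (I = 1 + 0 = 1)
V = -2 (V = 1*(-2) = -2)
U(E, A) = -2 + A + E (U(E, A) = (E + A) - 2 = (A + E) - 2 = -2 + A + E)
1/(U(-800, (-91 + 33)/(-228 + 151)) + 582126) = 1/((-2 + (-91 + 33)/(-228 + 151) - 800) + 582126) = 1/((-2 - 58/(-77) - 800) + 582126) = 1/((-2 - 58*(-1/77) - 800) + 582126) = 1/((-2 + 58/77 - 800) + 582126) = 1/(-61696/77 + 582126) = 1/(44762006/77) = 77/44762006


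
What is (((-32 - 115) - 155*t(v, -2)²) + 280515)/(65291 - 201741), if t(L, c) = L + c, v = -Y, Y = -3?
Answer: -280213/136450 ≈ -2.0536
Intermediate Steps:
v = 3 (v = -1*(-3) = 3)
(((-32 - 115) - 155*t(v, -2)²) + 280515)/(65291 - 201741) = (((-32 - 115) - 155*(3 - 2)²) + 280515)/(65291 - 201741) = ((-147 - 155*1²) + 280515)/(-136450) = ((-147 - 155*1) + 280515)*(-1/136450) = ((-147 - 155) + 280515)*(-1/136450) = (-302 + 280515)*(-1/136450) = 280213*(-1/136450) = -280213/136450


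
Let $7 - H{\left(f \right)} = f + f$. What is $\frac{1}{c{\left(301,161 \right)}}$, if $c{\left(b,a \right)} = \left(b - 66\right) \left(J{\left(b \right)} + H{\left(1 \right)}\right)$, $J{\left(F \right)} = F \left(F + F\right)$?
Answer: $\frac{1}{42583645} \approx 2.3483 \cdot 10^{-8}$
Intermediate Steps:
$H{\left(f \right)} = 7 - 2 f$ ($H{\left(f \right)} = 7 - \left(f + f\right) = 7 - 2 f$)
$J{\left(F \right)} = 2 F^{2}$ ($J{\left(F \right)} = F 2 F = 2 F^{2}$)
$c{\left(b,a \right)} = \left(-66 + b\right) \left(5 + 2 b^{2}\right)$ ($c{\left(b,a \right)} = \left(b - 66\right) \left(2 b^{2} + \left(7 - 2\right)\right) = \left(-66 + b\right) \left(2 b^{2} + \left(7 - 2\right)\right) = \left(-66 + b\right) \left(2 b^{2} + 5\right) = \left(-66 + b\right) \left(5 + 2 b^{2}\right)$)
$\frac{1}{c{\left(301,161 \right)}} = \frac{1}{-330 - 132 \cdot 301^{2} + 2 \cdot 301^{3} + 5 \cdot 301} = \frac{1}{-330 - 11959332 + 2 \cdot 27270901 + 1505} = \frac{1}{-330 - 11959332 + 54541802 + 1505} = \frac{1}{42583645}$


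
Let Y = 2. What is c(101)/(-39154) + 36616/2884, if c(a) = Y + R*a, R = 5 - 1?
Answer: 179061495/14115017 ≈ 12.686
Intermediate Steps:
R = 4
c(a) = 2 + 4*a
c(101)/(-39154) + 36616/2884 = (2 + 4*101)/(-39154) + 36616/2884 = (2 + 404)*(-1/39154) + 36616*(1/2884) = 406*(-1/39154) + 9154/721 = -203/19577 + 9154/721 = 179061495/14115017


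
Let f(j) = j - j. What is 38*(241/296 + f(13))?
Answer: 4579/148 ≈ 30.939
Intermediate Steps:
f(j) = 0
38*(241/296 + f(13)) = 38*(241/296 + 0) = 38*(241/296) = 4579/148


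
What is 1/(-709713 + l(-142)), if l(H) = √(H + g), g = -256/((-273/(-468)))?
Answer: -4967991/3525847800649 - I*√28462/3525847800649 ≈ -1.409e-6 - 4.7849e-11*I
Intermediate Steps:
g = -3072/7 (g = -256/((-273*(-1/468))) = -256/7/12 = -256*12/7 = -3072/7 ≈ -438.86)
l(H) = √(-3072/7 + H) (l(H) = √(H - 3072/7) = √(-3072/7 + H))
1/(-709713 + l(-142)) = 1/(-709713 + √(-21504 + 49*(-142))/7) = 1/(-709713 + √(-21504 - 6958)/7) = 1/(-709713 + √(-28462)/7) = 1/(-709713 + (I*√28462)/7) = 1/(-709713 + I*√28462/7)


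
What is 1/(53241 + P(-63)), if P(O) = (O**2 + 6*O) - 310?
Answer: 1/56522 ≈ 1.7692e-5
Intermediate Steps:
P(O) = -310 + O**2 + 6*O
1/(53241 + P(-63)) = 1/(53241 + (-310 + (-63)**2 + 6*(-63))) = 1/(53241 + (-310 + 3969 - 378)) = 1/(53241 + 3281) = 1/56522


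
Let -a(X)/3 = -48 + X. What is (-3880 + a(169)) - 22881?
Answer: -27124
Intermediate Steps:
a(X) = 144 - 3*X (a(X) = -3*(-48 + X) = 144 - 3*X)
(-3880 + a(169)) - 22881 = (-3880 + (144 - 3*169)) - 22881 = (-3880 + (144 - 507)) - 22881 = (-3880 - 363) - 22881 = -4243 - 22881 = -27124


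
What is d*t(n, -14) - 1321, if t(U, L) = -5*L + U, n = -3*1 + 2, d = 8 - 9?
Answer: -1390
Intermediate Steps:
d = -1
n = -1 (n = -3 + 2 = -1)
t(U, L) = U - 5*L
d*t(n, -14) - 1321 = -(-1 - 5*(-14)) - 1321 = -(-1 + 70) - 1321 = -1*69 - 1321 = -69 - 1321 = -1390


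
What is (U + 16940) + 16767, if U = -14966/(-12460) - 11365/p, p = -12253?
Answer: 367603778497/10905170 ≈ 33709.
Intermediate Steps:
U = 23213307/10905170 (U = -14966/(-12460) - 11365/(-12253) = -14966*(-1/12460) - 11365*(-1/12253) = 1069/890 + 11365/12253 = 23213307/10905170 ≈ 2.1287)
(U + 16940) + 16767 = (23213307/10905170 + 16940) + 16767 = 184756793107/10905170 + 16767 = 367603778497/10905170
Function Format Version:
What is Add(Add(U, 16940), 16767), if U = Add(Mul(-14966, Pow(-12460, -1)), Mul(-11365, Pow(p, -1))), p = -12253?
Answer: Rational(367603778497, 10905170) ≈ 33709.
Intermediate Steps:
U = Rational(23213307, 10905170) (U = Add(Mul(-14966, Pow(-12460, -1)), Mul(-11365, Pow(-12253, -1))) = Add(Mul(-14966, Rational(-1, 12460)), Mul(-11365, Rational(-1, 12253))) = Add(Rational(1069, 890), Rational(11365, 12253)) = Rational(23213307, 10905170) ≈ 2.1287)
Add(Add(U, 16940), 16767) = Add(Add(Rational(23213307, 10905170), 16940), 16767) = Add(Rational(184756793107, 10905170), 16767) = Rational(367603778497, 10905170)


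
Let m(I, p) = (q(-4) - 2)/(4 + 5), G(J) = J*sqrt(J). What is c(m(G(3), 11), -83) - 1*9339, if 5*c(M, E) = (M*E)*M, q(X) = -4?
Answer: -420587/45 ≈ -9346.4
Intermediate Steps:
G(J) = J**(3/2)
m(I, p) = -2/3 (m(I, p) = (-4 - 2)/(4 + 5) = -6/9 = -6*1/9 = -2/3)
c(M, E) = E*M**2/5 (c(M, E) = ((M*E)*M)/5 = ((E*M)*M)/5 = (E*M**2)/5 = E*M**2/5)
c(m(G(3), 11), -83) - 1*9339 = (1/5)*(-83)*(-2/3)**2 - 1*9339 = (1/5)*(-83)*(4/9) - 9339 = -332/45 - 9339 = -420587/45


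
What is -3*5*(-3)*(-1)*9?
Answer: -405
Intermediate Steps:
-3*5*(-3)*(-1)*9 = -(-45)*(-1)*9 = -3*15*9 = -45*9 = -405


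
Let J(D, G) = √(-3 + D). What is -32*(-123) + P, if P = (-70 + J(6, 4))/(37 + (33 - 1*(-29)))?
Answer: 389594/99 + √3/99 ≈ 3935.3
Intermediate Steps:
P = -70/99 + √3/99 (P = (-70 + √(-3 + 6))/(37 + (33 - 1*(-29))) = (-70 + √3)/(37 + (33 + 29)) = (-70 + √3)/(37 + 62) = (-70 + √3)/99 = (-70 + √3)*(1/99) = -70/99 + √3/99 ≈ -0.68958)
-32*(-123) + P = -32*(-123) + (-70/99 + √3/99) = 3936 + (-70/99 + √3/99) = 389594/99 + √3/99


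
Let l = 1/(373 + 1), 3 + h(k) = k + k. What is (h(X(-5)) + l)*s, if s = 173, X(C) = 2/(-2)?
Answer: -323337/374 ≈ -864.54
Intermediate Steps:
X(C) = -1 (X(C) = 2*(-½) = -1)
h(k) = -3 + 2*k (h(k) = -3 + (k + k) = -3 + 2*k)
l = 1/374 ≈ 0.0026738
(h(X(-5)) + l)*s = ((-3 + 2*(-1)) + 1/374)*173 = ((-3 - 2) + 1/374)*173 = (-5 + 1/374)*173 = -1869/374*173 = -323337/374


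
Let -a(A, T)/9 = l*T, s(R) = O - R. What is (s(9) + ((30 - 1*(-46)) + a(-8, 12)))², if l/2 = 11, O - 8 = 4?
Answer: 5276209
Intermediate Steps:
O = 12 (O = 8 + 4 = 12)
s(R) = 12 - R
l = 22 (l = 2*11 = 22)
a(A, T) = -198*T
(s(9) + ((30 - 1*(-46)) + a(-8, 12)))² = ((12 - 1*9) + ((30 - 1*(-46)) - 198*12))² = ((12 - 9) + ((30 + 46) - 2376))² = (3 + (76 - 2376))² = (3 - 2300)² = (-2297)² = 5276209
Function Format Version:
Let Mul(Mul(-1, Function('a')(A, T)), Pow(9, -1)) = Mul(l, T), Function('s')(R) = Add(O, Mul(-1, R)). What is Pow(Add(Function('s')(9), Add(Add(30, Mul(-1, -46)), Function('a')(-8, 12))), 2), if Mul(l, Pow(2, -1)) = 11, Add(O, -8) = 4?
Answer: 5276209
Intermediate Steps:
O = 12 (O = Add(8, 4) = 12)
Function('s')(R) = Add(12, Mul(-1, R))
l = 22 (l = Mul(2, 11) = 22)
Function('a')(A, T) = Mul(-198, T) (Function('a')(A, T) = Mul(-9, Mul(22, T)) = Mul(-198, T))
Pow(Add(Function('s')(9), Add(Add(30, Mul(-1, -46)), Function('a')(-8, 12))), 2) = Pow(Add(Add(12, Mul(-1, 9)), Add(Add(30, Mul(-1, -46)), Mul(-198, 12))), 2) = Pow(Add(Add(12, -9), Add(Add(30, 46), -2376)), 2) = Pow(Add(3, Add(76, -2376)), 2) = Pow(Add(3, -2300), 2) = Pow(-2297, 2) = 5276209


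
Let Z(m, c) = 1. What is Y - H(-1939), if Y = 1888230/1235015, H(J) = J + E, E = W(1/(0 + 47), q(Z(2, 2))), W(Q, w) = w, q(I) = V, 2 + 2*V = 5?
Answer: 957891917/494006 ≈ 1939.0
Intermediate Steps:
V = 3/2 (V = -1 + (½)*5 = -1 + 5/2 = 3/2 ≈ 1.5000)
q(I) = 3/2
E = 3/2 ≈ 1.5000
H(J) = 3/2 + J (H(J) = J + 3/2 = 3/2 + J)
Y = 377646/247003 (Y = 1888230*(1/1235015) = 377646/247003 ≈ 1.5289)
Y - H(-1939) = 377646/247003 - (3/2 - 1939) = 377646/247003 - 1*(-3875/2) = 377646/247003 + 3875/2 = 957891917/494006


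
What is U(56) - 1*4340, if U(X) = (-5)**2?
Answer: -4315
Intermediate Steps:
U(X) = 25
U(56) - 1*4340 = 25 - 1*4340 = 25 - 4340 = -4315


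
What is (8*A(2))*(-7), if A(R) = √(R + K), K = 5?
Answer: -56*√7 ≈ -148.16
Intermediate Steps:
A(R) = √(5 + R) (A(R) = √(R + 5) = √(5 + R))
(8*A(2))*(-7) = (8*√(5 + 2))*(-7) = (8*√7)*(-7) = -56*√7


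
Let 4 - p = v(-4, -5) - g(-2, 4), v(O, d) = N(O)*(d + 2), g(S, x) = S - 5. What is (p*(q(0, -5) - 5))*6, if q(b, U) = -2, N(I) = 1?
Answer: 0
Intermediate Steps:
g(S, x) = -5 + S
v(O, d) = 2 + d (v(O, d) = 1*(d + 2) = 1*(2 + d) = 2 + d)
p = 0 (p = 4 - ((2 - 5) - (-5 - 2)) = 4 - (-3 - 1*(-7)) = 4 - (-3 + 7) = 4 - 1*4 = 4 - 4 = 0)
(p*(q(0, -5) - 5))*6 = (0*(-2 - 5))*6 = (0*(-7))*6 = 0*6 = 0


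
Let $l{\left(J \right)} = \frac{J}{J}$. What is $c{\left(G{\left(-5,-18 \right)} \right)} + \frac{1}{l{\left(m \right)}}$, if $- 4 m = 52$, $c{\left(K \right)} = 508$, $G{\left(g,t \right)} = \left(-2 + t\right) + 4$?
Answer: $509$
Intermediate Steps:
$G{\left(g,t \right)} = 2 + t$
$m = -13$ ($m = \left(- \frac{1}{4}\right) 52 = -13$)
$l{\left(J \right)} = 1$
$c{\left(G{\left(-5,-18 \right)} \right)} + \frac{1}{l{\left(m \right)}} = 508 + 1^{-1} = 508 + 1 = 509$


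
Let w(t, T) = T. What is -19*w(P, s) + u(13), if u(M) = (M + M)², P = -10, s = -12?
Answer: 904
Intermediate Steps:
u(M) = 4*M² (u(M) = (2*M)² = 4*M²)
-19*w(P, s) + u(13) = -19*(-12) + 4*13² = 228 + 4*169 = 228 + 676 = 904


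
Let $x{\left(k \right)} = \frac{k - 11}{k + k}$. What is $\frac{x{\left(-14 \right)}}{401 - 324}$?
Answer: $\frac{25}{2156} \approx 0.011596$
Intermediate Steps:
$x{\left(k \right)} = \frac{-11 + k}{2 k}$
$\frac{x{\left(-14 \right)}}{401 - 324} = \frac{\frac{1}{2} \frac{1}{-14} \left(-11 - 14\right)}{401 - 324} = \frac{\frac{1}{2} \left(- \frac{1}{14}\right) \left(-25\right)}{401 - 324} = \frac{25}{28 \cdot 77} = \frac{25}{28} \cdot \frac{1}{77} = \frac{25}{2156}$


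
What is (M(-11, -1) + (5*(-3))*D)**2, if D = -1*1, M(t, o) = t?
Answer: 16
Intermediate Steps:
D = -1
(M(-11, -1) + (5*(-3))*D)**2 = (-11 + (5*(-3))*(-1))**2 = (-11 - 15*(-1))**2 = (-11 + 15)**2 = 4**2 = 16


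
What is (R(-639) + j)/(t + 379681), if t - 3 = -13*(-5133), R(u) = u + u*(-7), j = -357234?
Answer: -353400/446413 ≈ -0.79164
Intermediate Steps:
R(u) = -6*u (R(u) = u - 7*u = -6*u)
t = 66732 (t = 3 - 13*(-5133) = 3 + 66729 = 66732)
(R(-639) + j)/(t + 379681) = (-6*(-639) - 357234)/(66732 + 379681) = (3834 - 357234)/446413 = -353400*1/446413 = -353400/446413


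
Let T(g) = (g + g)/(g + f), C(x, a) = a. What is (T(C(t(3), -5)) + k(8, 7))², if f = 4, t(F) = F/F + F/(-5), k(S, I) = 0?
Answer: 100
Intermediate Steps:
t(F) = 1 - F/5 (t(F) = 1 + F*(-⅕) = 1 - F/5)
T(g) = 2*g/(4 + g) (T(g) = (g + g)/(g + 4) = (2*g)/(4 + g) = 2*g/(4 + g))
(T(C(t(3), -5)) + k(8, 7))² = (2*(-5)/(4 - 5) + 0)² = (2*(-5)/(-1) + 0)² = (2*(-5)*(-1) + 0)² = (10 + 0)² = 10² = 100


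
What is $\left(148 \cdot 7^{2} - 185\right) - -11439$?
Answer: $18506$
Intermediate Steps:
$\left(148 \cdot 7^{2} - 185\right) - -11439 = \left(148 \cdot 49 - 185\right) + 11439 = \left(7252 - 185\right) + 11439 = 7067 + 11439 = 18506$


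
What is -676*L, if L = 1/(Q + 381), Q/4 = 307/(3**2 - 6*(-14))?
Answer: -62868/36661 ≈ -1.7148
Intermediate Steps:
Q = 1228/93 (Q = 4*(307/(3**2 - 6*(-14))) = 4*(307/(9 + 84)) = 4*(307/93) = 1228/93 ≈ 13.204)
L = 93/36661 (L = 1/(1228/93 + 381) = 1/(36661/93) = 93/36661 ≈ 0.0025368)
-676*L = -676*93/36661 = -62868/36661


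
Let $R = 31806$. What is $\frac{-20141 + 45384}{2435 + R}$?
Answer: $\frac{25243}{34241} \approx 0.73722$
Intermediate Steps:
$\frac{-20141 + 45384}{2435 + R} = \frac{-20141 + 45384}{2435 + 31806} = \frac{25243}{34241}$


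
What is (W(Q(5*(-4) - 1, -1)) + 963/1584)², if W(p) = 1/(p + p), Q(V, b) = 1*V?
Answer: 4661281/13660416 ≈ 0.34123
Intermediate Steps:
Q(V, b) = V
W(p) = 1/(2*p)
(W(Q(5*(-4) - 1, -1)) + 963/1584)² = (1/(2*(5*(-4) - 1)) + 963/1584)² = (1/(2*(-20 - 1)) + 963*(1/1584))² = ((½)/(-21) + 107/176)² = ((½)*(-1/21) + 107/176)² = (-1/42 + 107/176)² = (2159/3696)² = 4661281/13660416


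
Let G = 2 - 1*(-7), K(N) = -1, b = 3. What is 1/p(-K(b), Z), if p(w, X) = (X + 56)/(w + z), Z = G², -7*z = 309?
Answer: -302/959 ≈ -0.31491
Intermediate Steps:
z = -309/7 (z = -⅐*309 = -309/7 ≈ -44.143)
G = 9 (G = 2 + 7 = 9)
Z = 81 (Z = 9² = 81)
p(w, X) = (56 + X)/(-309/7 + w) (p(w, X) = (X + 56)/(w - 309/7) = (56 + X)/(-309/7 + w))
1/p(-K(b), Z) = 1/(7*(56 + 81)/(-309 + 7*(-1*(-1)))) = 1/(7*137/(-309 + 7*1)) = 1/(7*137/(-309 + 7)) = 1/(7*137/(-302)) = 1/(7*(-1/302)*137) = 1/(-959/302) = -302/959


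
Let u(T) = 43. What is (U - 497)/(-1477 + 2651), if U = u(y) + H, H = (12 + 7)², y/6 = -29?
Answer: -93/1174 ≈ -0.079216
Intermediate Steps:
y = -174 (y = 6*(-29) = -174)
H = 361 (H = 19² = 361)
U = 404 (U = 43 + 361 = 404)
(U - 497)/(-1477 + 2651) = (404 - 497)/(-1477 + 2651) = -93/1174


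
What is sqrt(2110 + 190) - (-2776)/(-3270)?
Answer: -1388/1635 + 10*sqrt(23) ≈ 47.109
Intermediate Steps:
sqrt(2110 + 190) - (-2776)/(-3270) = sqrt(2300) - (-2776)*(-1)/3270 = 10*sqrt(23) - 1*1388/1635 = 10*sqrt(23) - 1388/1635 = -1388/1635 + 10*sqrt(23)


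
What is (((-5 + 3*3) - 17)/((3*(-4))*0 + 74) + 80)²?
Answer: 34892649/5476 ≈ 6371.9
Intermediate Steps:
(((-5 + 3*3) - 17)/((3*(-4))*0 + 74) + 80)² = (((-5 + 9) - 17)/(-12*0 + 74) + 80)² = ((4 - 17)/(0 + 74) + 80)² = (-13/74 + 80)² = (5907/74)² = 34892649/5476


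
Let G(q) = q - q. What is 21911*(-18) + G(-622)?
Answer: -394398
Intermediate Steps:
G(q) = 0
21911*(-18) + G(-622) = 21911*(-18) + 0 = -394398 + 0 = -394398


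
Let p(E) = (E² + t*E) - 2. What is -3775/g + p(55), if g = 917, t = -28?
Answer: 1356136/917 ≈ 1478.9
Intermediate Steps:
p(E) = -2 + E² - 28*E (p(E) = (E² - 28*E) - 2 = -2 + E² - 28*E)
-3775/g + p(55) = -3775/917 + (-2 + 55² - 28*55) = -3775*1/917 + (-2 + 3025 - 1540) = -3775/917 + 1483 = 1356136/917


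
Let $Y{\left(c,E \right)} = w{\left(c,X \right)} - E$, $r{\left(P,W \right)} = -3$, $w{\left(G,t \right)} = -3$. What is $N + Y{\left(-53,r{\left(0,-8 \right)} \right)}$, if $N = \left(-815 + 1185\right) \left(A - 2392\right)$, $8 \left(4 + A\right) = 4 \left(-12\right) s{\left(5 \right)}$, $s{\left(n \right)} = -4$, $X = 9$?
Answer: $-877640$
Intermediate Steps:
$A = 20$ ($A = -4 + \frac{4 \left(-12\right) \left(-4\right)}{8} = -4 + \frac{\left(-48\right) \left(-4\right)}{8} = -4 + \frac{1}{8} \cdot 192 = -4 + 24 = 20$)
$Y{\left(c,E \right)} = -3 - E$
$N = -877640$ ($N = \left(-815 + 1185\right) \left(20 - 2392\right) = 370 \left(-2372\right) = -877640$)
$N + Y{\left(-53,r{\left(0,-8 \right)} \right)} = -877640 - 0 = -877640 + \left(-3 + 3\right) = -877640 + 0 = -877640$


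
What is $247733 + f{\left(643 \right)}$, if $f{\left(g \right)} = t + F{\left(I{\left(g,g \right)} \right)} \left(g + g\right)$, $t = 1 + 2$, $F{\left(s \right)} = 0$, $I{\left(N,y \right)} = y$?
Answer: $247736$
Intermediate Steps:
$t = 3$
$f{\left(g \right)} = 3$ ($f{\left(g \right)} = 3 + 0 \left(g + g\right) = 3 + 0 \cdot 2 g = 3 + 0 = 3$)
$247733 + f{\left(643 \right)} = 247733 + 3 = 247736$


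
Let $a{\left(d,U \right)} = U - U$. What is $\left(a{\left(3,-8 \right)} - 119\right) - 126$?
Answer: $-245$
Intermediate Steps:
$a{\left(d,U \right)} = 0$
$\left(a{\left(3,-8 \right)} - 119\right) - 126 = \left(0 - 119\right) - 126 = -119 - 126 = -245$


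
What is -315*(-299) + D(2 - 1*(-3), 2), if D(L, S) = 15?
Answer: 94200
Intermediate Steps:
-315*(-299) + D(2 - 1*(-3), 2) = -315*(-299) + 15 = 94185 + 15 = 94200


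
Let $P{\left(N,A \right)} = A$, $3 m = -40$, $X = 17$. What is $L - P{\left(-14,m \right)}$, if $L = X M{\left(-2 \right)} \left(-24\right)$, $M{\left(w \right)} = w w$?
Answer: $- \frac{4856}{3} \approx -1618.7$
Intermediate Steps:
$m = - \frac{40}{3}$ ($m = \frac{1}{3} \left(-40\right) = - \frac{40}{3} \approx -13.333$)
$M{\left(w \right)} = w^{2}$
$L = -1632$ ($L = 17 \left(-2\right)^{2} \left(-24\right) = 17 \cdot 4 \left(-24\right) = 68 \left(-24\right) = -1632$)
$L - P{\left(-14,m \right)} = -1632 - - \frac{40}{3} = -1632 + \frac{40}{3} = - \frac{4856}{3}$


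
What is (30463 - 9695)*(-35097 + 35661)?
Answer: 11713152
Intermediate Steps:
(30463 - 9695)*(-35097 + 35661) = 20768*564 = 11713152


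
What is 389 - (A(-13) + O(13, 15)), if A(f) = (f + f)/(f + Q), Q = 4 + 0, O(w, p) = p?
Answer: 3340/9 ≈ 371.11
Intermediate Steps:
Q = 4
A(f) = 2*f/(4 + f) (A(f) = (f + f)/(f + 4) = (2*f)/(4 + f) = 2*f/(4 + f))
389 - (A(-13) + O(13, 15)) = 389 - (2*(-13)/(4 - 13) + 15) = 389 - (2*(-13)/(-9) + 15) = 389 - (2*(-13)*(-⅑) + 15) = 389 - (26/9 + 15) = 389 - 1*161/9 = 389 - 161/9 = 3340/9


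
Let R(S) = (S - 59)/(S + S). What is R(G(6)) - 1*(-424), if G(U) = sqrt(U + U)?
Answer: 849/2 - 59*sqrt(3)/12 ≈ 415.98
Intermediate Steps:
G(U) = sqrt(2)*sqrt(U) (G(U) = sqrt(2*U) = sqrt(2)*sqrt(U))
R(S) = (-59 + S)/(2*S) (R(S) = (-59 + S)/((2*S)) = (-59 + S)*(1/(2*S)) = (-59 + S)/(2*S))
R(G(6)) - 1*(-424) = (-59 + sqrt(2)*sqrt(6))/(2*((sqrt(2)*sqrt(6)))) - 1*(-424) = (-59 + 2*sqrt(3))/(2*((2*sqrt(3)))) + 424 = (sqrt(3)/6)*(-59 + 2*sqrt(3))/2 + 424 = sqrt(3)*(-59 + 2*sqrt(3))/12 + 424 = 424 + sqrt(3)*(-59 + 2*sqrt(3))/12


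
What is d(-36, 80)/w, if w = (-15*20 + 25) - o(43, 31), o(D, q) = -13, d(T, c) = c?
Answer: -40/131 ≈ -0.30534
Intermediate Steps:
w = -262 (w = (-15*20 + 25) - 1*(-13) = (-300 + 25) + 13 = -275 + 13 = -262)
d(-36, 80)/w = 80/(-262) = 80*(-1/262) = -40/131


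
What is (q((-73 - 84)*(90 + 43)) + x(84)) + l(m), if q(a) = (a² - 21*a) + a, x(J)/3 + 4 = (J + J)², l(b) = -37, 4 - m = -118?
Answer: 436518404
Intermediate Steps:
m = 122 (m = 4 - 1*(-118) = 4 + 118 = 122)
x(J) = -12 + 12*J² (x(J) = -12 + 3*(J + J)² = -12 + 3*(2*J)² = -12 + 3*(4*J²) = -12 + 12*J²)
q(a) = a² - 20*a
(q((-73 - 84)*(90 + 43)) + x(84)) + l(m) = (((-73 - 84)*(90 + 43))*(-20 + (-73 - 84)*(90 + 43)) + (-12 + 12*84²)) - 37 = ((-157*133)*(-20 - 157*133) + (-12 + 12*7056)) - 37 = (-20881*(-20 - 20881) + (-12 + 84672)) - 37 = (-20881*(-20901) + 84660) - 37 = (436433781 + 84660) - 37 = 436518441 - 37 = 436518404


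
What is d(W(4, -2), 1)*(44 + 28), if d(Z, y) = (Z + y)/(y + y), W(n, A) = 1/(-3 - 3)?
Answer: 30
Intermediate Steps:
W(n, A) = -1/6 (W(n, A) = 1/(-6) = -1/6)
d(Z, y) = (Z + y)/(2*y) (d(Z, y) = (Z + y)/((2*y)) = (Z + y)*(1/(2*y)) = (Z + y)/(2*y))
d(W(4, -2), 1)*(44 + 28) = ((1/2)*(-1/6 + 1)/1)*(44 + 28) = ((1/2)*1*(5/6))*72 = (5/12)*72 = 30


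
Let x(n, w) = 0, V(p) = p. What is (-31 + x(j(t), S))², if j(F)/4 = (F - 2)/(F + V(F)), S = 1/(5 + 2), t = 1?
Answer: 961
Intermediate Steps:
S = ⅐ (S = 1/7 = ⅐ ≈ 0.14286)
j(F) = 2*(-2 + F)/F (j(F) = 4*((F - 2)/(F + F)) = 4*((-2 + F)/((2*F))) = 4*((-2 + F)*(1/(2*F))) = 4*((-2 + F)/(2*F)) = 2*(-2 + F)/F)
(-31 + x(j(t), S))² = (-31 + 0)² = (-31)² = 961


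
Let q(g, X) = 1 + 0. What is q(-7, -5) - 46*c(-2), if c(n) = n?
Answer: 93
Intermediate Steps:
q(g, X) = 1
q(-7, -5) - 46*c(-2) = 1 - 46*(-2) = 1 + 92 = 93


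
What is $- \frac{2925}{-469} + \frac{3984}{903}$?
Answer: $\frac{214751}{20167} \approx 10.649$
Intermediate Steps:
$- \frac{2925}{-469} + \frac{3984}{903} = \left(-2925\right) \left(- \frac{1}{469}\right) + 3984 \cdot \frac{1}{903} = \frac{2925}{469} + \frac{1328}{301} = \frac{214751}{20167}$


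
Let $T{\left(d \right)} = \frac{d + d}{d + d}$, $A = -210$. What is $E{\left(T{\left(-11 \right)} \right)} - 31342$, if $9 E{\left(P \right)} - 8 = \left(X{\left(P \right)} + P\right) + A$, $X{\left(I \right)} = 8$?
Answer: $- \frac{282271}{9} \approx -31363.0$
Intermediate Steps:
$T{\left(d \right)} = 1$ ($T{\left(d \right)} = \frac{2 d}{2 d} = 2 d \frac{1}{2 d} = 1$)
$E{\left(P \right)} = - \frac{194}{9} + \frac{P}{9}$ ($E{\left(P \right)} = \frac{8}{9} + \frac{\left(8 + P\right) - 210}{9} = \frac{8}{9} + \frac{-202 + P}{9} = \frac{8}{9} + \left(- \frac{202}{9} + \frac{P}{9}\right) = - \frac{194}{9} + \frac{P}{9}$)
$E{\left(T{\left(-11 \right)} \right)} - 31342 = \left(- \frac{194}{9} + \frac{1}{9} \cdot 1\right) - 31342 = \left(- \frac{194}{9} + \frac{1}{9}\right) - 31342 = - \frac{193}{9} - 31342 = - \frac{282271}{9}$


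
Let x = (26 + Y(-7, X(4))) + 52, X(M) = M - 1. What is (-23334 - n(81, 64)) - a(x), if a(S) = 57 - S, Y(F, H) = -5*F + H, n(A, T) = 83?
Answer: -23358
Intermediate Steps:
X(M) = -1 + M
Y(F, H) = H - 5*F
x = 116 (x = (26 + ((-1 + 4) - 5*(-7))) + 52 = (26 + (3 + 35)) + 52 = (26 + 38) + 52 = 64 + 52 = 116)
(-23334 - n(81, 64)) - a(x) = (-23334 - 1*83) - (57 - 1*116) = (-23334 - 83) - (57 - 116) = -23417 - 1*(-59) = -23417 + 59 = -23358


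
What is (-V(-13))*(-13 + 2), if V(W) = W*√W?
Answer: -143*I*√13 ≈ -515.59*I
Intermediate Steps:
V(W) = W^(3/2)
(-V(-13))*(-13 + 2) = (-(-13)^(3/2))*(-13 + 2) = -(-13)*I*√13*(-11) = (13*I*√13)*(-11) = -143*I*√13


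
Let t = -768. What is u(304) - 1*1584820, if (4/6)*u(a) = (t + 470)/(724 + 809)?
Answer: -809843169/511 ≈ -1.5848e+6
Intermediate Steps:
u(a) = -149/511 (u(a) = 3*((-768 + 470)/(724 + 809))/2 = 3*(-298/1533)/2 = 3*(-298*1/1533)/2 = (3/2)*(-298/1533) = -149/511)
u(304) - 1*1584820 = -149/511 - 1*1584820 = -149/511 - 1584820 = -809843169/511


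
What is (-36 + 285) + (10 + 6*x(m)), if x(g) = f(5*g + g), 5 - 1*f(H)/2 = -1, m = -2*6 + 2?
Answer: 331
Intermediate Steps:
m = -10 (m = -12 + 2 = -10)
f(H) = 12 (f(H) = 10 - 2*(-1) = 10 + 2 = 12)
x(g) = 12
(-36 + 285) + (10 + 6*x(m)) = (-36 + 285) + (10 + 6*12) = 249 + (10 + 72) = 249 + 82 = 331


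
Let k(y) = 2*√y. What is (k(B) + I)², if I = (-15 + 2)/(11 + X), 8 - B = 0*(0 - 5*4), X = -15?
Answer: 681/16 + 26*√2 ≈ 79.332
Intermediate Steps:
B = 8 (B = 8 - 0*(0 - 5*4) = 8 - 0*(0 - 20) = 8 - 0*(-20) = 8 - 1*0 = 8 + 0 = 8)
I = 13/4 (I = (-15 + 2)/(11 - 15) = -13/(-4) = -13*(-¼) = 13/4 ≈ 3.2500)
(k(B) + I)² = (2*√8 + 13/4)² = (2*(2*√2) + 13/4)² = (4*√2 + 13/4)² = (13/4 + 4*√2)²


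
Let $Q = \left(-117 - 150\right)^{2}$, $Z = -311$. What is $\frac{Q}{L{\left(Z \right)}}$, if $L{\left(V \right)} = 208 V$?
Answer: $- \frac{71289}{64688} \approx -1.102$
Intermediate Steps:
$Q = 71289$ ($Q = \left(-267\right)^{2} = 71289$)
$\frac{Q}{L{\left(Z \right)}} = \frac{71289}{208 \left(-311\right)} = \frac{71289}{-64688} = 71289 \left(- \frac{1}{64688}\right) = - \frac{71289}{64688}$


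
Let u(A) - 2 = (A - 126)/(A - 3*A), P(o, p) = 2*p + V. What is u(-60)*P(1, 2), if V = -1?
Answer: 27/20 ≈ 1.3500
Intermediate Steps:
P(o, p) = -1 + 2*p (P(o, p) = 2*p - 1 = -1 + 2*p)
u(A) = 2 - (-126 + A)/(2*A) (u(A) = 2 + (A - 126)/(A - 3*A) = 2 + (-126 + A)/((-2*A)) = 2 + (-126 + A)*(-1/(2*A)) = 2 - (-126 + A)/(2*A))
u(-60)*P(1, 2) = (3/2 + 63/(-60))*(-1 + 2*2) = (3/2 + 63*(-1/60))*(-1 + 4) = (3/2 - 21/20)*3 = (9/20)*3 = 27/20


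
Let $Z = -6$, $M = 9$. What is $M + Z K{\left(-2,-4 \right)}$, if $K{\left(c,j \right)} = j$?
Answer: $33$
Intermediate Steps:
$M + Z K{\left(-2,-4 \right)} = 9 - -24 = 9 + 24 = 33$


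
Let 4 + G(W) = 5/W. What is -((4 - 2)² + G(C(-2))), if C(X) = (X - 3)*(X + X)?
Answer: -¼ ≈ -0.25000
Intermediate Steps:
C(X) = 2*X*(-3 + X) (C(X) = (-3 + X)*(2*X) = 2*X*(-3 + X))
G(W) = -4 + 5/W
-((4 - 2)² + G(C(-2))) = -((4 - 2)² + (-4 + 5/((2*(-2)*(-3 - 2))))) = -(2² + (-4 + 5/((2*(-2)*(-5))))) = -(4 + (-4 + 5/20)) = -(4 + (-4 + 5*(1/20))) = -(4 + (-4 + ¼)) = -(4 - 15/4) = -1*¼ = -¼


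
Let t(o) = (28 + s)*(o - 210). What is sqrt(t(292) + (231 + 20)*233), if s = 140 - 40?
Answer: sqrt(68979) ≈ 262.64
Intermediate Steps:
s = 100
t(o) = -26880 + 128*o (t(o) = (28 + 100)*(o - 210) = 128*(-210 + o) = -26880 + 128*o)
sqrt(t(292) + (231 + 20)*233) = sqrt((-26880 + 128*292) + (231 + 20)*233) = sqrt((-26880 + 37376) + 251*233) = sqrt(10496 + 58483) = sqrt(68979)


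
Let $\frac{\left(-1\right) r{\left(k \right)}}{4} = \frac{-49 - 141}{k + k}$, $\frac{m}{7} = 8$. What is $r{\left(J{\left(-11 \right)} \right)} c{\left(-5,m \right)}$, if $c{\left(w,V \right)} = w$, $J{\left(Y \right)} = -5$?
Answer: $380$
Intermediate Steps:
$m = 56$ ($m = 7 \cdot 8 = 56$)
$r{\left(k \right)} = \frac{380}{k}$ ($r{\left(k \right)} = - 4 \frac{-49 - 141}{k + k} = - 4 \left(- \frac{190}{2 k}\right) = - 4 \left(- 190 \frac{1}{2 k}\right) = - 4 \left(- \frac{95}{k}\right) = \frac{380}{k}$)
$r{\left(J{\left(-11 \right)} \right)} c{\left(-5,m \right)} = \frac{380}{-5} \left(-5\right) = 380 \left(- \frac{1}{5}\right) \left(-5\right) = \left(-76\right) \left(-5\right) = 380$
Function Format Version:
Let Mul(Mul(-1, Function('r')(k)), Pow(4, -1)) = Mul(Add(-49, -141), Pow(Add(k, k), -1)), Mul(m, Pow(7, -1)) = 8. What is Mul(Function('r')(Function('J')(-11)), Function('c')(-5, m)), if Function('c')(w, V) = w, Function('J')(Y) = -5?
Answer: 380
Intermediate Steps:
m = 56 (m = Mul(7, 8) = 56)
Function('r')(k) = Mul(380, Pow(k, -1)) (Function('r')(k) = Mul(-4, Mul(Add(-49, -141), Pow(Add(k, k), -1))) = Mul(-4, Mul(-190, Pow(Mul(2, k), -1))) = Mul(-4, Mul(-190, Mul(Rational(1, 2), Pow(k, -1)))) = Mul(-4, Mul(-95, Pow(k, -1))) = Mul(380, Pow(k, -1)))
Mul(Function('r')(Function('J')(-11)), Function('c')(-5, m)) = Mul(Mul(380, Pow(-5, -1)), -5) = Mul(Mul(380, Rational(-1, 5)), -5) = Mul(-76, -5) = 380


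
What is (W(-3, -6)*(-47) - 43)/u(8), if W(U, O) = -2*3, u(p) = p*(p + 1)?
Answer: 239/72 ≈ 3.3194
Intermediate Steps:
u(p) = p*(1 + p)
W(U, O) = -6
(W(-3, -6)*(-47) - 43)/u(8) = (-6*(-47) - 43)/((8*(1 + 8))) = (282 - 43)/((8*9)) = 239/72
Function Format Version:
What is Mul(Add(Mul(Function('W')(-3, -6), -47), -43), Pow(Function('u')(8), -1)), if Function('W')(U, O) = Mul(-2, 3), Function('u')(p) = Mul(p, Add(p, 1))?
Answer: Rational(239, 72) ≈ 3.3194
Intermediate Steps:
Function('u')(p) = Mul(p, Add(1, p))
Function('W')(U, O) = -6
Mul(Add(Mul(Function('W')(-3, -6), -47), -43), Pow(Function('u')(8), -1)) = Mul(Add(Mul(-6, -47), -43), Pow(Mul(8, Add(1, 8)), -1)) = Mul(Add(282, -43), Pow(Mul(8, 9), -1)) = Mul(239, Pow(72, -1)) = Mul(239, Rational(1, 72)) = Rational(239, 72)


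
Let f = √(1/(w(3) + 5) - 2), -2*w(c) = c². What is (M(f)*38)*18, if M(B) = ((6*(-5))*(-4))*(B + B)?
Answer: 0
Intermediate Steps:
w(c) = -c²/2
f = 0 (f = √(1/(-½*3² + 5) - 2) = √(1/(-½*9 + 5) - 2) = √(1/(-9/2 + 5) - 2) = √(1/(½) - 2) = √(2 - 2) = √0 = 0)
M(B) = 240*B (M(B) = (-30*(-4))*(2*B) = 120*(2*B) = 240*B)
(M(f)*38)*18 = ((240*0)*38)*18 = (0*38)*18 = 0*18 = 0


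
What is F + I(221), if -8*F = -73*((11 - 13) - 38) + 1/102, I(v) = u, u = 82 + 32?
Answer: -204817/816 ≈ -251.00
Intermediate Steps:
u = 114
I(v) = 114
F = -297841/816 (F = -(-73*((11 - 13) - 38) + 1/102)/8 = -(-73*(-2 - 38) + 1/102)/8 = -(-73*(-40) + 1/102)/8 = -(2920 + 1/102)/8 = -⅛*297841/102 = -297841/816 ≈ -365.00)
F + I(221) = -297841/816 + 114 = -204817/816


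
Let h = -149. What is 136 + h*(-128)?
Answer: 19208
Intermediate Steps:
136 + h*(-128) = 136 - 149*(-128) = 136 + 19072 = 19208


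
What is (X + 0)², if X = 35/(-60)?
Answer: 49/144 ≈ 0.34028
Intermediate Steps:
X = -7/12 (X = 35*(-1/60) = -7/12 ≈ -0.58333)
(X + 0)² = (-7/12 + 0)² = (-7/12)² = 49/144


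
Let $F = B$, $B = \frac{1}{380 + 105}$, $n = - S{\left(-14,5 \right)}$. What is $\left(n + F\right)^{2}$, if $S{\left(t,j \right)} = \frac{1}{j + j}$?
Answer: $\frac{361}{37636} \approx 0.0095919$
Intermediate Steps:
$S{\left(t,j \right)} = \frac{1}{2 j}$
$n = - \frac{1}{10}$ ($n = - \frac{1}{2 \cdot 5} = \left(-1\right) \frac{1}{10} = - \frac{1}{10} \approx -0.1$)
$B = \frac{1}{485} \approx 0.0020619$
$F = \frac{1}{485} \approx 0.0020619$
$\left(n + F\right)^{2} = \left(- \frac{1}{10} + \frac{1}{485}\right)^{2} = \left(- \frac{19}{194}\right)^{2} = \frac{361}{37636}$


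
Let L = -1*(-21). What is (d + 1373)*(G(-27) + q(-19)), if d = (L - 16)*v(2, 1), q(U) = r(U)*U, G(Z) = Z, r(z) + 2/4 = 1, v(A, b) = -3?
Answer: -49567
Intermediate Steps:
r(z) = 1/2 (r(z) = -1/2 + 1 = 1/2)
L = 21
q(U) = U/2
d = -15 (d = (21 - 16)*(-3) = 5*(-3) = -15)
(d + 1373)*(G(-27) + q(-19)) = (-15 + 1373)*(-27 + (1/2)*(-19)) = 1358*(-27 - 19/2) = 1358*(-73/2) = -49567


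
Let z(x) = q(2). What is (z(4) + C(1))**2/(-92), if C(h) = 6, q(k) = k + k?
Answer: -25/23 ≈ -1.0870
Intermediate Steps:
q(k) = 2*k
z(x) = 4 (z(x) = 2*2 = 4)
(z(4) + C(1))**2/(-92) = (4 + 6)**2/(-92) = 10**2*(-1/92) = 100*(-1/92) = -25/23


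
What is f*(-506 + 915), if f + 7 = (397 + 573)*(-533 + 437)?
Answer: -38088943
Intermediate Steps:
f = -93127 (f = -7 + (397 + 573)*(-533 + 437) = -7 + 970*(-96) = -7 - 93120 = -93127)
f*(-506 + 915) = -93127*(-506 + 915) = -93127*409 = -38088943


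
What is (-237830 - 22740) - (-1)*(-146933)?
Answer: -407503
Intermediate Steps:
(-237830 - 22740) - (-1)*(-146933) = -260570 - 1*146933 = -260570 - 146933 = -407503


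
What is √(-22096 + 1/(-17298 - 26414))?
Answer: 3*I*√73298069011/5464 ≈ 148.65*I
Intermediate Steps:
√(-22096 + 1/(-17298 - 26414)) = √(-22096 + 1/(-43712)) = √(-22096 - 1/43712) = √(-965860353/43712) = 3*I*√73298069011/5464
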